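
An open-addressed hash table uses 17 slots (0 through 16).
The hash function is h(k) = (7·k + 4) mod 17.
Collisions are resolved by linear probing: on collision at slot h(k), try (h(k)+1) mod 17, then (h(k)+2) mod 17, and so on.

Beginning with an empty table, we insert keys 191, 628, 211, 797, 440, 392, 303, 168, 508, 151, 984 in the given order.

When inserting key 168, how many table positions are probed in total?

3

191 hashes to 15; slot 15 is free => place at 15.
628 hashes to 14; slot 14 is free => place at 14.
211 hashes to 2; slot 2 is free => place at 2.
797 hashes to 7; slot 7 is free => place at 7.
440 hashes to 7; 7 taken => place at 8.
392 hashes to 11; slot 11 is free => place at 11.
303 hashes to 0; slot 0 is free => place at 0.
168 hashes to 7; 7,8 taken => place at 9.
508 hashes to 7; 7,8,9 taken => place at 10.
151 hashes to 7; 7,8,9,10,11 taken => place at 12.
984 hashes to 7; 7,8,9,10,11,12 taken => place at 13.
Table: [303, ∅, 211, ∅, ∅, ∅, ∅, 797, 440, 168, 508, 392, 151, 984, 628, 191, ∅]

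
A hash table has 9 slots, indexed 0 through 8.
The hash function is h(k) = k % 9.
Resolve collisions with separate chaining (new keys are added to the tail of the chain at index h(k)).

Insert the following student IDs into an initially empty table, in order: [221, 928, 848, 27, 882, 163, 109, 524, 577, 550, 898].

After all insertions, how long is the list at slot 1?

Insert 221: h=5, bucket 5 empty -> new chain.
Insert 928: h=1, bucket 1 empty -> new chain.
Insert 848: h=2, bucket 2 empty -> new chain.
Insert 27: h=0, bucket 0 empty -> new chain.
Insert 882: h=0, bucket 0 nonempty -> append to chain.
Insert 163: h=1, bucket 1 nonempty -> append to chain.
Insert 109: h=1, bucket 1 nonempty -> append to chain.
Insert 524: h=2, bucket 2 nonempty -> append to chain.
Insert 577: h=1, bucket 1 nonempty -> append to chain.
Insert 550: h=1, bucket 1 nonempty -> append to chain.
Insert 898: h=7, bucket 7 empty -> new chain.
Final buckets:
0: 27 -> 882
1: 928 -> 163 -> 109 -> 577 -> 550
2: 848 -> 524
3: ∅
4: ∅
5: 221
6: ∅
7: 898
8: ∅

5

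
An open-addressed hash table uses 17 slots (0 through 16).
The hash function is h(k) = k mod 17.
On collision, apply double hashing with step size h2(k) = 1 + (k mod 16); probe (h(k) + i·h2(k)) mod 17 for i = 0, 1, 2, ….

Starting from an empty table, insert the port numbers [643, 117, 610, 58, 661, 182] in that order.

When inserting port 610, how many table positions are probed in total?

2

643 hashes to 14; slot 14 is free -> place at 14.
117 hashes to 15; slot 15 is free -> place at 15.
610 hashes to 15, h2=3; 15 taken -> place at 1.
58 hashes to 7; slot 7 is free -> place at 7.
661 hashes to 15, h2=6; 15 taken -> place at 4.
182 hashes to 12; slot 12 is free -> place at 12.
Table: [∅, 610, ∅, ∅, 661, ∅, ∅, 58, ∅, ∅, ∅, ∅, 182, ∅, 643, 117, ∅]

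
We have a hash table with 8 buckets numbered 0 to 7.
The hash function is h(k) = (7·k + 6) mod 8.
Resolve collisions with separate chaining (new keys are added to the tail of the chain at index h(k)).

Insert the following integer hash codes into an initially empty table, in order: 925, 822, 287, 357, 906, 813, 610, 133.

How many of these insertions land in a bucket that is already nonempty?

4

Insert 925: h=1, bucket 1 empty → new chain.
Insert 822: h=0, bucket 0 empty → new chain.
Insert 287: h=7, bucket 7 empty → new chain.
Insert 357: h=1, bucket 1 nonempty → append to chain.
Insert 906: h=4, bucket 4 empty → new chain.
Insert 813: h=1, bucket 1 nonempty → append to chain.
Insert 610: h=4, bucket 4 nonempty → append to chain.
Insert 133: h=1, bucket 1 nonempty → append to chain.
Final buckets:
0: 822
1: 925 -> 357 -> 813 -> 133
2: _
3: _
4: 906 -> 610
5: _
6: _
7: 287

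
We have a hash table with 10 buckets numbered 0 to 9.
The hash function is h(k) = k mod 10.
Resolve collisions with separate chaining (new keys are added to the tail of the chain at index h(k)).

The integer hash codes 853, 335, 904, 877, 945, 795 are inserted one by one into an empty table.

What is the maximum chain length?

Insert 853: h=3, bucket 3 empty → new chain.
Insert 335: h=5, bucket 5 empty → new chain.
Insert 904: h=4, bucket 4 empty → new chain.
Insert 877: h=7, bucket 7 empty → new chain.
Insert 945: h=5, bucket 5 nonempty → append to chain.
Insert 795: h=5, bucket 5 nonempty → append to chain.
Final buckets:
0: _
1: _
2: _
3: 853
4: 904
5: 335 -> 945 -> 795
6: _
7: 877
8: _
9: _

3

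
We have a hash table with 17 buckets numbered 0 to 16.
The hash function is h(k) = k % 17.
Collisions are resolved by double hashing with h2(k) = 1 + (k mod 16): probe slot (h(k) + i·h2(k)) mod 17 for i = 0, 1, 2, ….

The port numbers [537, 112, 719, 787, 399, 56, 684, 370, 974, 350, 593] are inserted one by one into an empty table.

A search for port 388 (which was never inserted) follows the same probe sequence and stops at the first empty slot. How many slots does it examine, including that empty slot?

537 hashes to 10; slot 10 is free => place at 10.
112 hashes to 10, h2=1; 10 taken => place at 11.
719 hashes to 5; slot 5 is free => place at 5.
787 hashes to 5, h2=4; 5 taken => place at 9.
399 hashes to 8; slot 8 is free => place at 8.
56 hashes to 5, h2=9; 5 taken => place at 14.
684 hashes to 4; slot 4 is free => place at 4.
370 hashes to 13; slot 13 is free => place at 13.
974 hashes to 5, h2=15; 5 taken => place at 3.
350 hashes to 10, h2=15; 10,8 taken => place at 6.
593 hashes to 15; slot 15 is free => place at 15.
Table: [∅, ∅, ∅, 974, 684, 719, 350, ∅, 399, 787, 537, 112, ∅, 370, 56, 593, ∅]
Lookup 388: h=14, h2=5, probe 14,2 → slot 2 empty, not found.

2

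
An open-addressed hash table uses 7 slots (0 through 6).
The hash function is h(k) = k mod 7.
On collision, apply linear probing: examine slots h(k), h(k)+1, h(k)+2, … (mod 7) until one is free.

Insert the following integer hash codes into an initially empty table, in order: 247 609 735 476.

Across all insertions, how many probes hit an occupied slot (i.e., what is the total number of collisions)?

4

247 hashes to 2; slot 2 is free → place at 2.
609 hashes to 0; slot 0 is free → place at 0.
735 hashes to 0; 0 taken → place at 1.
476 hashes to 0; 0,1,2 taken → place at 3.
Table: [609, 735, 247, 476, ., ., .]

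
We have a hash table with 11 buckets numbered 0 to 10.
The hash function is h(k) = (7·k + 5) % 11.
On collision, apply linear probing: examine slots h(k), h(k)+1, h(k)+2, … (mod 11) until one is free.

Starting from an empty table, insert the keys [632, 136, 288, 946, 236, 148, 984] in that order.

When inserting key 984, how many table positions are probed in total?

632: h=7 → slot 7
136: h=0 → slot 0
288: h=8 → slot 8
946: h=5 → slot 5
236: h=7, probe 7,8,9 → slot 9
148: h=7, probe 7,8,9,10 → slot 10
984: h=7, probe 7,8,9,10,0,1 → slot 1
Table: [136, 984, —, —, —, 946, —, 632, 288, 236, 148]

6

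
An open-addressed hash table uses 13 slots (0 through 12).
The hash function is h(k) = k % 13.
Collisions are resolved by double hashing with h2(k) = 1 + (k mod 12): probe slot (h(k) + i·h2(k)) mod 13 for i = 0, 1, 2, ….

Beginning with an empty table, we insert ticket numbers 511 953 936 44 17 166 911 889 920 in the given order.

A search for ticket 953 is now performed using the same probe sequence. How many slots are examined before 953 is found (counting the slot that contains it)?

2

511 hashes to 4; slot 4 is free => place at 4.
953 hashes to 4, h2=6; 4 taken => place at 10.
936 hashes to 0; slot 0 is free => place at 0.
44 hashes to 5; slot 5 is free => place at 5.
17 hashes to 4, h2=6; 4,10 taken => place at 3.
166 hashes to 10, h2=11; 10 taken => place at 8.
911 hashes to 1; slot 1 is free => place at 1.
889 hashes to 5, h2=2; 5 taken => place at 7.
920 hashes to 10, h2=9; 10 taken => place at 6.
Table: [936, 911, _, 17, 511, 44, 920, 889, 166, _, 953, _, _]
Lookup 953: h=4, h2=6, probe 4,10 → found at 10.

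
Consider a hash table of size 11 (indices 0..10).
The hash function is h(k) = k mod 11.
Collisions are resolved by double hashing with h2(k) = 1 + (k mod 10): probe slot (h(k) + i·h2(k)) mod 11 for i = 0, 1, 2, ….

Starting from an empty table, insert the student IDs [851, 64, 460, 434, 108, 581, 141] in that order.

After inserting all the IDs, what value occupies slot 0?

Insert 851: h=4, slot 4 empty → index 4.
Insert 64: h=9, slot 9 empty → index 9.
Insert 460: h=9, h2=1, slot 9 occupied → index 10.
Insert 434: h=5, slot 5 empty → index 5.
Insert 108: h=9, h2=9, slot 9 occupied → index 7.
Insert 581: h=9, h2=2, slot 9 occupied → index 0.
Insert 141: h=9, h2=2, slots 9,0 occupied → index 2.
Table: [581, —, 141, —, 851, 434, —, 108, —, 64, 460]

581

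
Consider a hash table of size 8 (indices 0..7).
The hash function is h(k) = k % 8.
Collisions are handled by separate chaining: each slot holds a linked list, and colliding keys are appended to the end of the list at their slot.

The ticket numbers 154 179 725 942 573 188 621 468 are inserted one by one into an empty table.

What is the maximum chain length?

3

Insert 154: h=2, bucket 2 empty -> new chain.
Insert 179: h=3, bucket 3 empty -> new chain.
Insert 725: h=5, bucket 5 empty -> new chain.
Insert 942: h=6, bucket 6 empty -> new chain.
Insert 573: h=5, bucket 5 nonempty -> append to chain.
Insert 188: h=4, bucket 4 empty -> new chain.
Insert 621: h=5, bucket 5 nonempty -> append to chain.
Insert 468: h=4, bucket 4 nonempty -> append to chain.
Final buckets:
0: ∅
1: ∅
2: 154
3: 179
4: 188 -> 468
5: 725 -> 573 -> 621
6: 942
7: ∅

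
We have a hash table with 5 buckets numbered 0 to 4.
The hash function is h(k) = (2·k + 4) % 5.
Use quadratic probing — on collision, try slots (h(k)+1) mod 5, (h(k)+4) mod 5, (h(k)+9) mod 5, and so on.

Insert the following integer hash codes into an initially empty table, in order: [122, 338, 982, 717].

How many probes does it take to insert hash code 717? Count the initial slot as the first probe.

Insert 122: h=3, slot 3 empty → index 3.
Insert 338: h=0, slot 0 empty → index 0.
Insert 982: h=3, slot 3 occupied → index 4.
Insert 717: h=3, slots 3,4 occupied → index 2.
Table: [338, —, 717, 122, 982]

3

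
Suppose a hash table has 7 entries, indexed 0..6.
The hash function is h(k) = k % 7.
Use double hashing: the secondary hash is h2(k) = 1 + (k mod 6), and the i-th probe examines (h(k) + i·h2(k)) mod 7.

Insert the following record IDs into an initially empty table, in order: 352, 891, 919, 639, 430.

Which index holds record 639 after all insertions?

352 hashes to 2; slot 2 is free → place at 2.
891 hashes to 2, h2=4; 2 taken → place at 6.
919 hashes to 2, h2=2; 2 taken → place at 4.
639 hashes to 2, h2=4; 2,6 taken → place at 3.
430 hashes to 3, h2=5; 3 taken → place at 1.
Table: [∅, 430, 352, 639, 919, ∅, 891]

3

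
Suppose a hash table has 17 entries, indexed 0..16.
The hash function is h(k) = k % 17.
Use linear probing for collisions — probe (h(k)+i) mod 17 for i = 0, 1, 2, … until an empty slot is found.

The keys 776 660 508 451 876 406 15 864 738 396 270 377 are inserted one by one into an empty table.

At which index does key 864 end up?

Insert 776: h=11, slot 11 empty -> index 11.
Insert 660: h=14, slot 14 empty -> index 14.
Insert 508: h=15, slot 15 empty -> index 15.
Insert 451: h=9, slot 9 empty -> index 9.
Insert 876: h=9, slot 9 occupied -> index 10.
Insert 406: h=15, slot 15 occupied -> index 16.
Insert 15: h=15, slots 15,16 occupied -> index 0.
Insert 864: h=14, slots 14,15,16,0 occupied -> index 1.
Insert 738: h=7, slot 7 empty -> index 7.
Insert 396: h=5, slot 5 empty -> index 5.
Insert 270: h=15, slots 15,16,0,1 occupied -> index 2.
Insert 377: h=3, slot 3 empty -> index 3.
Table: [15, 864, 270, 377, —, 396, —, 738, —, 451, 876, 776, —, —, 660, 508, 406]

1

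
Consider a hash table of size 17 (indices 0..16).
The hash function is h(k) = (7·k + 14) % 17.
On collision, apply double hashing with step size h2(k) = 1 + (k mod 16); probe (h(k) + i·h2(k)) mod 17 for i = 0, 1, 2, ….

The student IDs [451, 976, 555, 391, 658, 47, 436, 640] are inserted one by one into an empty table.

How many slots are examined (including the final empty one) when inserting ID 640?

Insert 451: h=9, slot 9 empty => index 9.
Insert 976: h=12, slot 12 empty => index 12.
Insert 555: h=6, slot 6 empty => index 6.
Insert 391: h=14, slot 14 empty => index 14.
Insert 658: h=13, slot 13 empty => index 13.
Insert 47: h=3, slot 3 empty => index 3.
Insert 436: h=6, h2=5, slot 6 occupied => index 11.
Insert 640: h=6, h2=1, slot 6 occupied => index 7.
Table: [-, -, -, 47, -, -, 555, 640, -, 451, -, 436, 976, 658, 391, -, -]

2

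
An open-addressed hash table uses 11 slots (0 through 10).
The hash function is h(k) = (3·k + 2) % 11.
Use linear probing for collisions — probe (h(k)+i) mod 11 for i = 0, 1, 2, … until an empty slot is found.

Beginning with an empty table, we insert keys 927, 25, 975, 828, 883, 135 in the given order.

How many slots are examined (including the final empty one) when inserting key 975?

927: h=0 -> slot 0
25: h=0, probe 0,1 -> slot 1
975: h=1, probe 1,2 -> slot 2
828: h=0, probe 0,1,2,3 -> slot 3
883: h=0, probe 0,1,2,3,4 -> slot 4
135: h=0, probe 0,1,2,3,4,5 -> slot 5
Table: [927, 25, 975, 828, 883, 135, -, -, -, -, -]

2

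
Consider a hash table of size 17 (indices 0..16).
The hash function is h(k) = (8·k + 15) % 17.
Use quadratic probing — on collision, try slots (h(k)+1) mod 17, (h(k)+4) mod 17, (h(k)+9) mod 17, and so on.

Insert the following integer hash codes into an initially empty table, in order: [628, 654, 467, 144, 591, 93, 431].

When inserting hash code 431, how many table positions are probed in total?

628 hashes to 7; slot 7 is free => place at 7.
654 hashes to 11; slot 11 is free => place at 11.
467 hashes to 11; 11 taken => place at 12.
144 hashes to 11; 11,12 taken => place at 15.
591 hashes to 0; slot 0 is free => place at 0.
93 hashes to 11; 11,12,15 taken => place at 3.
431 hashes to 12; 12 taken => place at 13.
Table: [591, _, _, 93, _, _, _, 628, _, _, _, 654, 467, 431, _, 144, _]

2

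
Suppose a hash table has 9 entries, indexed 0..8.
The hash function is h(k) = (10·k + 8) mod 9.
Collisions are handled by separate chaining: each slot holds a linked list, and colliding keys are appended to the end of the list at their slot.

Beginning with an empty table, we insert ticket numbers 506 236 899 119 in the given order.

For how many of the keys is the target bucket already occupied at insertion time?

Insert 506: h=1, bucket 1 empty → new chain.
Insert 236: h=1, bucket 1 nonempty → append to chain.
Insert 899: h=7, bucket 7 empty → new chain.
Insert 119: h=1, bucket 1 nonempty → append to chain.
Final buckets:
0: _
1: 506 -> 236 -> 119
2: _
3: _
4: _
5: _
6: _
7: 899
8: _

2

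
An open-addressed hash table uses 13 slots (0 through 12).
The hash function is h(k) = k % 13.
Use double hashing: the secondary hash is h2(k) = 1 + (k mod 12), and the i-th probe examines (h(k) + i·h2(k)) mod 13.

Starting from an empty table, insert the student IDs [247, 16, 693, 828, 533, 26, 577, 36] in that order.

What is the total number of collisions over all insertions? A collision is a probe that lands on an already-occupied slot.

247: h=0 -> slot 0
16: h=3 -> slot 3
693: h=4 -> slot 4
828: h=9 -> slot 9
533: h=0, h2=6, probe 0,6 -> slot 6
26: h=0, h2=3, probe 0,3,6,9,12 -> slot 12
577: h=5 -> slot 5
36: h=10 -> slot 10
Table: [247, ., ., 16, 693, 577, 533, ., ., 828, 36, ., 26]

5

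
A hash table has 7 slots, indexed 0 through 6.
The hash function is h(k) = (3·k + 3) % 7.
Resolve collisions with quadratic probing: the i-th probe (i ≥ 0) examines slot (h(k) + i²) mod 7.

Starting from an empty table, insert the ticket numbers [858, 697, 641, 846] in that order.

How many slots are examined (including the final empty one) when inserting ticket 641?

3

858: h=1 → slot 1
697: h=1, probe 1,2 → slot 2
641: h=1, probe 1,2,5 → slot 5
846: h=0 → slot 0
Table: [846, 858, 697, _, _, 641, _]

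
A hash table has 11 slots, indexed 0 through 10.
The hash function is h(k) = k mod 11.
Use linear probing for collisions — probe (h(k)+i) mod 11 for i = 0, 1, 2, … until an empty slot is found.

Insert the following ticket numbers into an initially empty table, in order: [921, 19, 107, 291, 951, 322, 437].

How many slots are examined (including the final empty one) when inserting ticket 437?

4

921 hashes to 8; slot 8 is free → place at 8.
19 hashes to 8; 8 taken → place at 9.
107 hashes to 8; 8,9 taken → place at 10.
291 hashes to 5; slot 5 is free → place at 5.
951 hashes to 5; 5 taken → place at 6.
322 hashes to 3; slot 3 is free → place at 3.
437 hashes to 8; 8,9,10 taken → place at 0.
Table: [437, _, _, 322, _, 291, 951, _, 921, 19, 107]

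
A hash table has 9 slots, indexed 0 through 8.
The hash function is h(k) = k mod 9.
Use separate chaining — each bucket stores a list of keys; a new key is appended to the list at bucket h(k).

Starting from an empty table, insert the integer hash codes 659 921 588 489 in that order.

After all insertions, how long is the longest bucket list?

659 -> bucket 2
921 -> bucket 3
588 -> bucket 3 (collision)
489 -> bucket 3 (collision)
Final buckets:
0: .
1: .
2: 659
3: 921 -> 588 -> 489
4: .
5: .
6: .
7: .
8: .

3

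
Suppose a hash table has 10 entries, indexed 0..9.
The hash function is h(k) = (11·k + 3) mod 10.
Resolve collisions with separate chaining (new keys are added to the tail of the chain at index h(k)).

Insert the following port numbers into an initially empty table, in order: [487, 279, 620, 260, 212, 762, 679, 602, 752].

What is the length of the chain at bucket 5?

4

487 -> bucket 0
279 -> bucket 2
620 -> bucket 3
260 -> bucket 3 (collision)
212 -> bucket 5
762 -> bucket 5 (collision)
679 -> bucket 2 (collision)
602 -> bucket 5 (collision)
752 -> bucket 5 (collision)
Final buckets:
0: 487
1: _
2: 279 -> 679
3: 620 -> 260
4: _
5: 212 -> 762 -> 602 -> 752
6: _
7: _
8: _
9: _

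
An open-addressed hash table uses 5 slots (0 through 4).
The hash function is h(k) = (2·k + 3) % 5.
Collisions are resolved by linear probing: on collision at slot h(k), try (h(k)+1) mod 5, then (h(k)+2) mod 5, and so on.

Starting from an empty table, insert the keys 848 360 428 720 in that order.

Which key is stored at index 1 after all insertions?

720

848 hashes to 4; slot 4 is free → place at 4.
360 hashes to 3; slot 3 is free → place at 3.
428 hashes to 4; 4 taken → place at 0.
720 hashes to 3; 3,4,0 taken → place at 1.
Table: [428, 720, ∅, 360, 848]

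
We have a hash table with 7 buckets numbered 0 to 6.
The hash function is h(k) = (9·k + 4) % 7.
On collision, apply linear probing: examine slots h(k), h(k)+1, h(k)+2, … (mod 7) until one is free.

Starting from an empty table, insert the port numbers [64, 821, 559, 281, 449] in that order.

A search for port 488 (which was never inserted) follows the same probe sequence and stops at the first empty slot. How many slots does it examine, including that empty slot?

64 hashes to 6; slot 6 is free -> place at 6.
821 hashes to 1; slot 1 is free -> place at 1.
559 hashes to 2; slot 2 is free -> place at 2.
281 hashes to 6; 6 taken -> place at 0.
449 hashes to 6; 6,0,1,2 taken -> place at 3.
Table: [281, 821, 559, 449, ∅, ∅, 64]
Lookup 488: h=0, probe 0,1,2,3,4 → slot 4 empty, not found.

5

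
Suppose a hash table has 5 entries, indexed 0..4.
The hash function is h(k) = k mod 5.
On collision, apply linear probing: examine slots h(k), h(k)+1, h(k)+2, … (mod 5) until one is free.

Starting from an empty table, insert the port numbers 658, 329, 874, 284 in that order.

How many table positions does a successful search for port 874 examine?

658 hashes to 3; slot 3 is free => place at 3.
329 hashes to 4; slot 4 is free => place at 4.
874 hashes to 4; 4 taken => place at 0.
284 hashes to 4; 4,0 taken => place at 1.
Table: [874, 284, _, 658, 329]
Lookup 874: h=4, probe 4,0 → found at 0.

2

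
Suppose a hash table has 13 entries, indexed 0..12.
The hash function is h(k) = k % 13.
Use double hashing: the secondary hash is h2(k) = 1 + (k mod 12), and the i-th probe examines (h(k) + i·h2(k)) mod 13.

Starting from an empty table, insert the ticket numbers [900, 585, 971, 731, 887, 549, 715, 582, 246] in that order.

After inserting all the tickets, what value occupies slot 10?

549

Insert 900: h=3, slot 3 empty -> index 3.
Insert 585: h=0, slot 0 empty -> index 0.
Insert 971: h=9, slot 9 empty -> index 9.
Insert 731: h=3, h2=12, slot 3 occupied -> index 2.
Insert 887: h=3, h2=12, slots 3,2 occupied -> index 1.
Insert 549: h=3, h2=10, slots 3,0 occupied -> index 10.
Insert 715: h=0, h2=8, slot 0 occupied -> index 8.
Insert 582: h=10, h2=7, slot 10 occupied -> index 4.
Insert 246: h=12, slot 12 empty -> index 12.
Table: [585, 887, 731, 900, 582, -, -, -, 715, 971, 549, -, 246]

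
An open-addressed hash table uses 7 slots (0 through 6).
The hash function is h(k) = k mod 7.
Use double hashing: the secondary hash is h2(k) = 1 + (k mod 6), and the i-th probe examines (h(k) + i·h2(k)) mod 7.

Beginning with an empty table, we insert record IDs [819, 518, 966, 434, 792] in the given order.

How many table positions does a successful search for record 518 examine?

819: h=0 -> slot 0
518: h=0, h2=3, probe 0,3 -> slot 3
966: h=0, h2=1, probe 0,1 -> slot 1
434: h=0, h2=3, probe 0,3,6 -> slot 6
792: h=1, h2=1, probe 1,2 -> slot 2
Table: [819, 966, 792, 518, _, _, 434]
Lookup 518: h=0, h2=3, probe 0,3 → found at 3.

2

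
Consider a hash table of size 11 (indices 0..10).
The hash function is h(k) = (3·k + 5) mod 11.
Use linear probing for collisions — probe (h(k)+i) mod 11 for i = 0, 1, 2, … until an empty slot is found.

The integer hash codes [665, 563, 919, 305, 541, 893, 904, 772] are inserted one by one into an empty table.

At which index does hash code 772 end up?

665 hashes to 9; slot 9 is free -> place at 9.
563 hashes to 0; slot 0 is free -> place at 0.
919 hashes to 1; slot 1 is free -> place at 1.
305 hashes to 7; slot 7 is free -> place at 7.
541 hashes to 0; 0,1 taken -> place at 2.
893 hashes to 0; 0,1,2 taken -> place at 3.
904 hashes to 0; 0,1,2,3 taken -> place at 4.
772 hashes to 0; 0,1,2,3,4 taken -> place at 5.
Table: [563, 919, 541, 893, 904, 772, ∅, 305, ∅, 665, ∅]

5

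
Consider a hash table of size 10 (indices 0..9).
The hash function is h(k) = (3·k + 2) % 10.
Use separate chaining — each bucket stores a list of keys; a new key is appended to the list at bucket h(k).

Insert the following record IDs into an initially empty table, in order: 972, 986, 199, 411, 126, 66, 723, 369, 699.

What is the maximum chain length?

3

972 → bucket 8
986 → bucket 0
199 → bucket 9
411 → bucket 5
126 → bucket 0 (collision)
66 → bucket 0 (collision)
723 → bucket 1
369 → bucket 9 (collision)
699 → bucket 9 (collision)
Final buckets:
0: 986 -> 126 -> 66
1: 723
2: _
3: _
4: _
5: 411
6: _
7: _
8: 972
9: 199 -> 369 -> 699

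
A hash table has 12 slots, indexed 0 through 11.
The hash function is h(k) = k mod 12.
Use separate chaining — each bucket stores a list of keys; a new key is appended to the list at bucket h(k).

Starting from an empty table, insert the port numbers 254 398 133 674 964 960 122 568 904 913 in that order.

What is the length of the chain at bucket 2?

Insert 254: h=2, bucket 2 empty → new chain.
Insert 398: h=2, bucket 2 nonempty → append to chain.
Insert 133: h=1, bucket 1 empty → new chain.
Insert 674: h=2, bucket 2 nonempty → append to chain.
Insert 964: h=4, bucket 4 empty → new chain.
Insert 960: h=0, bucket 0 empty → new chain.
Insert 122: h=2, bucket 2 nonempty → append to chain.
Insert 568: h=4, bucket 4 nonempty → append to chain.
Insert 904: h=4, bucket 4 nonempty → append to chain.
Insert 913: h=1, bucket 1 nonempty → append to chain.
Final buckets:
0: 960
1: 133 -> 913
2: 254 -> 398 -> 674 -> 122
3: _
4: 964 -> 568 -> 904
5: _
6: _
7: _
8: _
9: _
10: _
11: _

4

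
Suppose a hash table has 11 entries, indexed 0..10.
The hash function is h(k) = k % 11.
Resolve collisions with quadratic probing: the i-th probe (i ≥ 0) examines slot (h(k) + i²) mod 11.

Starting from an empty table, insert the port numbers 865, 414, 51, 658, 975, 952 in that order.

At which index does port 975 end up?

865 hashes to 7; slot 7 is free => place at 7.
414 hashes to 7; 7 taken => place at 8.
51 hashes to 7; 7,8 taken => place at 0.
658 hashes to 9; slot 9 is free => place at 9.
975 hashes to 7; 7,8,0 taken => place at 5.
952 hashes to 6; slot 6 is free => place at 6.
Table: [51, —, —, —, —, 975, 952, 865, 414, 658, —]

5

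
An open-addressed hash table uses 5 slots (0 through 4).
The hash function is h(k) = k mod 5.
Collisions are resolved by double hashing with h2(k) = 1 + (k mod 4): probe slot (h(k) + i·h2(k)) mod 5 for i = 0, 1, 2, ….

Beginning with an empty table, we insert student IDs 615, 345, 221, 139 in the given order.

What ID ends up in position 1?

615 hashes to 0; slot 0 is free → place at 0.
345 hashes to 0, h2=2; 0 taken → place at 2.
221 hashes to 1; slot 1 is free → place at 1.
139 hashes to 4; slot 4 is free → place at 4.
Table: [615, 221, 345, —, 139]

221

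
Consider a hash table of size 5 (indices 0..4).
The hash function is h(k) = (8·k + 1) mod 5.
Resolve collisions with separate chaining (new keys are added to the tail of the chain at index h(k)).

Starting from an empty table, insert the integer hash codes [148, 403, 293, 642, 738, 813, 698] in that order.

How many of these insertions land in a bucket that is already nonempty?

5

Insert 148: h=0, bucket 0 empty → new chain.
Insert 403: h=0, bucket 0 nonempty → append to chain.
Insert 293: h=0, bucket 0 nonempty → append to chain.
Insert 642: h=2, bucket 2 empty → new chain.
Insert 738: h=0, bucket 0 nonempty → append to chain.
Insert 813: h=0, bucket 0 nonempty → append to chain.
Insert 698: h=0, bucket 0 nonempty → append to chain.
Final buckets:
0: 148 -> 403 -> 293 -> 738 -> 813 -> 698
1: -
2: 642
3: -
4: -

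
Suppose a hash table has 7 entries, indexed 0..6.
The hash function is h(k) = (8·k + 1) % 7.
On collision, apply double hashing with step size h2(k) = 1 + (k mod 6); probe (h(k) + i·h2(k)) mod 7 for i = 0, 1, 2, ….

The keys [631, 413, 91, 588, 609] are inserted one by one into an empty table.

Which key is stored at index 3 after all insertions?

91

631: h=2 → slot 2
413: h=1 → slot 1
91: h=1, h2=2, probe 1,3 → slot 3
588: h=1, h2=1, probe 1,2,3,4 → slot 4
609: h=1, h2=4, probe 1,5 → slot 5
Table: [∅, 413, 631, 91, 588, 609, ∅]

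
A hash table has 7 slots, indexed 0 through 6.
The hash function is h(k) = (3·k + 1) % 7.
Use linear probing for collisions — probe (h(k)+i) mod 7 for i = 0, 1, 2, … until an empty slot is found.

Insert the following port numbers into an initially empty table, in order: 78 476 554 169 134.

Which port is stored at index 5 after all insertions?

554

Insert 78: h=4, slot 4 empty => index 4.
Insert 476: h=1, slot 1 empty => index 1.
Insert 554: h=4, slot 4 occupied => index 5.
Insert 169: h=4, slots 4,5 occupied => index 6.
Insert 134: h=4, slots 4,5,6 occupied => index 0.
Table: [134, 476, ∅, ∅, 78, 554, 169]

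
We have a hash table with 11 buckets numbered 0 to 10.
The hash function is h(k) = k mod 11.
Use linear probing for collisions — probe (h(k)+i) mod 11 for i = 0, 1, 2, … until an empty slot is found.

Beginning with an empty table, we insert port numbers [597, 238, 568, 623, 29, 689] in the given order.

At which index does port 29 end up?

Insert 597: h=3, slot 3 empty → index 3.
Insert 238: h=7, slot 7 empty → index 7.
Insert 568: h=7, slot 7 occupied → index 8.
Insert 623: h=7, slots 7,8 occupied → index 9.
Insert 29: h=7, slots 7,8,9 occupied → index 10.
Insert 689: h=7, slots 7,8,9,10 occupied → index 0.
Table: [689, _, _, 597, _, _, _, 238, 568, 623, 29]

10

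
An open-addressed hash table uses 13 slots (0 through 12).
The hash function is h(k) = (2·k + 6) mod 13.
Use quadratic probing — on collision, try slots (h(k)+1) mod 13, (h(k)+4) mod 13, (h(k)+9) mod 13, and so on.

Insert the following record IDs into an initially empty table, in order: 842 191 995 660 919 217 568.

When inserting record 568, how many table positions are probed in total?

6

Insert 842: h=0, slot 0 empty → index 0.
Insert 191: h=11, slot 11 empty → index 11.
Insert 995: h=7, slot 7 empty → index 7.
Insert 660: h=0, slot 0 occupied → index 1.
Insert 919: h=11, slot 11 occupied → index 12.
Insert 217: h=11, slots 11,12 occupied → index 2.
Insert 568: h=11, slots 11,12,2,7,1 occupied → index 10.
Table: [842, 660, 217, -, -, -, -, 995, -, -, 568, 191, 919]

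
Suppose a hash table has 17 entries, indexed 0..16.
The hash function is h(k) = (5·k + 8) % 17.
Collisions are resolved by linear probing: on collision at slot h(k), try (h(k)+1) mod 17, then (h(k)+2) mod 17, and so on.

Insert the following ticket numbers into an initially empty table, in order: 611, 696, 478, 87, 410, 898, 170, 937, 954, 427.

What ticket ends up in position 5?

Insert 611: h=3, slot 3 empty → index 3.
Insert 696: h=3, slot 3 occupied → index 4.
Insert 478: h=1, slot 1 empty → index 1.
Insert 87: h=1, slot 1 occupied → index 2.
Insert 410: h=1, slots 1,2,3,4 occupied → index 5.
Insert 898: h=10, slot 10 empty → index 10.
Insert 170: h=8, slot 8 empty → index 8.
Insert 937: h=1, slots 1,2,3,4,5 occupied → index 6.
Insert 954: h=1, slots 1,2,3,4,5,6 occupied → index 7.
Insert 427: h=1, slots 1,2,3,4,5,6,7,8 occupied → index 9.
Table: [_, 478, 87, 611, 696, 410, 937, 954, 170, 427, 898, _, _, _, _, _, _]

410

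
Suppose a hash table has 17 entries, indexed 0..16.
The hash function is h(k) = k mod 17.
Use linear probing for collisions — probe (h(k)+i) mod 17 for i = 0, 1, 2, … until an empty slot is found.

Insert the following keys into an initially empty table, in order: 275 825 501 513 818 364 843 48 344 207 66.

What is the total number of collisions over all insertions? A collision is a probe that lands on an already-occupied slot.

5

Insert 275: h=3, slot 3 empty -> index 3.
Insert 825: h=9, slot 9 empty -> index 9.
Insert 501: h=8, slot 8 empty -> index 8.
Insert 513: h=3, slot 3 occupied -> index 4.
Insert 818: h=2, slot 2 empty -> index 2.
Insert 364: h=7, slot 7 empty -> index 7.
Insert 843: h=10, slot 10 empty -> index 10.
Insert 48: h=14, slot 14 empty -> index 14.
Insert 344: h=4, slot 4 occupied -> index 5.
Insert 207: h=3, slots 3,4,5 occupied -> index 6.
Insert 66: h=15, slot 15 empty -> index 15.
Table: [., ., 818, 275, 513, 344, 207, 364, 501, 825, 843, ., ., ., 48, 66, .]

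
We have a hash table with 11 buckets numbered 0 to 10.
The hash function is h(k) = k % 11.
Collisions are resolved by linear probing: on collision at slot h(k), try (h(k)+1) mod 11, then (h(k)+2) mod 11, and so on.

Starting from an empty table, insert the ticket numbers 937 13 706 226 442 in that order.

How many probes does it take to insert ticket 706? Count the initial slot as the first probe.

Insert 937: h=2, slot 2 empty → index 2.
Insert 13: h=2, slot 2 occupied → index 3.
Insert 706: h=2, slots 2,3 occupied → index 4.
Insert 226: h=6, slot 6 empty → index 6.
Insert 442: h=2, slots 2,3,4 occupied → index 5.
Table: [∅, ∅, 937, 13, 706, 442, 226, ∅, ∅, ∅, ∅]

3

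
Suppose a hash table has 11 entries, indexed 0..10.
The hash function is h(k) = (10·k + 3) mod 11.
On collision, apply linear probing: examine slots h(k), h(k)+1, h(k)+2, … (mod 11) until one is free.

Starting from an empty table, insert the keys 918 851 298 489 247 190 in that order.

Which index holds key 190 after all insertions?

918: h=9 => slot 9
851: h=10 => slot 10
298: h=2 => slot 2
489: h=9, probe 9,10,0 => slot 0
247: h=9, probe 9,10,0,1 => slot 1
190: h=0, probe 0,1,2,3 => slot 3
Table: [489, 247, 298, 190, ., ., ., ., ., 918, 851]

3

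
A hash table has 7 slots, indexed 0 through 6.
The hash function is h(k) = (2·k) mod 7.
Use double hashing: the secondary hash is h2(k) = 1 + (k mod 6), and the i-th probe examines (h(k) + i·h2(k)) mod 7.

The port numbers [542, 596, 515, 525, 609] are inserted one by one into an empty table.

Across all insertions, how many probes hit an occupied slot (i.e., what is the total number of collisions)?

1

542: h=6 => slot 6
596: h=2 => slot 2
515: h=1 => slot 1
525: h=0 => slot 0
609: h=0, h2=4, probe 0,4 => slot 4
Table: [525, 515, 596, ., 609, ., 542]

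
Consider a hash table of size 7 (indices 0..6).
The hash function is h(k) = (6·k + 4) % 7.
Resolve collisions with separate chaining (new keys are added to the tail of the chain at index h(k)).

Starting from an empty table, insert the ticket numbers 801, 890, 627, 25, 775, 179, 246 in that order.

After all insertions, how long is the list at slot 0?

801 → bucket 1
890 → bucket 3
627 → bucket 0
25 → bucket 0 (collision)
775 → bucket 6
179 → bucket 0 (collision)
246 → bucket 3 (collision)
Final buckets:
0: 627 -> 25 -> 179
1: 801
2: —
3: 890 -> 246
4: —
5: —
6: 775

3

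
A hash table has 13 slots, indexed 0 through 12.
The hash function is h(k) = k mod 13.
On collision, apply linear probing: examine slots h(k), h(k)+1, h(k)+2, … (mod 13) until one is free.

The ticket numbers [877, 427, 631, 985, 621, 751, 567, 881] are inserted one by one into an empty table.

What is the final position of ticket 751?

877: h=6 => slot 6
427: h=11 => slot 11
631: h=7 => slot 7
985: h=10 => slot 10
621: h=10, probe 10,11,12 => slot 12
751: h=10, probe 10,11,12,0 => slot 0
567: h=8 => slot 8
881: h=10, probe 10,11,12,0,1 => slot 1
Table: [751, 881, -, -, -, -, 877, 631, 567, -, 985, 427, 621]

0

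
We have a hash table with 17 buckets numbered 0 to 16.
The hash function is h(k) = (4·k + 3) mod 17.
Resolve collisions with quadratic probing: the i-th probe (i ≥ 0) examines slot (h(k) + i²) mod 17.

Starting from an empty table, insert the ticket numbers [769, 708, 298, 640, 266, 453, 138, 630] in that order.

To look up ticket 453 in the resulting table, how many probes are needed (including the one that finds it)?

5

769 hashes to 2; slot 2 is free -> place at 2.
708 hashes to 13; slot 13 is free -> place at 13.
298 hashes to 5; slot 5 is free -> place at 5.
640 hashes to 13; 13 taken -> place at 14.
266 hashes to 13; 13,14 taken -> place at 0.
453 hashes to 13; 13,14,0,5 taken -> place at 12.
138 hashes to 11; slot 11 is free -> place at 11.
630 hashes to 7; slot 7 is free -> place at 7.
Table: [266, _, 769, _, _, 298, _, 630, _, _, _, 138, 453, 708, 640, _, _]
Lookup 453: h=13, probe 13,14,0,5,12 → found at 12.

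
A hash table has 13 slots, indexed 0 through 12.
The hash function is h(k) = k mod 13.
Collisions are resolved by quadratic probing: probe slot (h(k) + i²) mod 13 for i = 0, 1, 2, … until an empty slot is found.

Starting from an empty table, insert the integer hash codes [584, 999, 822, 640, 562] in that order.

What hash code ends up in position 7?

562

584: h=12 => slot 12
999: h=11 => slot 11
822: h=3 => slot 3
640: h=3, probe 3,4 => slot 4
562: h=3, probe 3,4,7 => slot 7
Table: [., ., ., 822, 640, ., ., 562, ., ., ., 999, 584]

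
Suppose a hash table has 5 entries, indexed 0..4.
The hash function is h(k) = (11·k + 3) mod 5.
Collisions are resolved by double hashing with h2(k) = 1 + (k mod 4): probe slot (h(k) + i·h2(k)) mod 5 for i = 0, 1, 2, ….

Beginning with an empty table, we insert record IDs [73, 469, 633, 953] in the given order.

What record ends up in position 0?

953

73 hashes to 1; slot 1 is free => place at 1.
469 hashes to 2; slot 2 is free => place at 2.
633 hashes to 1, h2=2; 1 taken => place at 3.
953 hashes to 1, h2=2; 1,3 taken => place at 0.
Table: [953, 73, 469, 633, _]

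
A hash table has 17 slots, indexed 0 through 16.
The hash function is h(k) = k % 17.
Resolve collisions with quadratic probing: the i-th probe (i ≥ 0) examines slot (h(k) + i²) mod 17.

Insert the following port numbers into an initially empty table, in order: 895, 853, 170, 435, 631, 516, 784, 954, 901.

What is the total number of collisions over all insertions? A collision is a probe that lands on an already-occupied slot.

895 hashes to 11; slot 11 is free -> place at 11.
853 hashes to 3; slot 3 is free -> place at 3.
170 hashes to 0; slot 0 is free -> place at 0.
435 hashes to 10; slot 10 is free -> place at 10.
631 hashes to 2; slot 2 is free -> place at 2.
516 hashes to 6; slot 6 is free -> place at 6.
784 hashes to 2; 2,3,6,11 taken -> place at 1.
954 hashes to 2; 2,3,6,11,1,10 taken -> place at 4.
901 hashes to 0; 0,1,4 taken -> place at 9.
Table: [170, 784, 631, 853, 954, —, 516, —, —, 901, 435, 895, —, —, —, —, —]

13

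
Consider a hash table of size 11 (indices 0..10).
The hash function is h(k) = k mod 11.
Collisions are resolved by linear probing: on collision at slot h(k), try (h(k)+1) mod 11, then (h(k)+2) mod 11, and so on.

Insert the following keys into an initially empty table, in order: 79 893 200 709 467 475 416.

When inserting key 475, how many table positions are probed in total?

79: h=2 => slot 2
893: h=2, probe 2,3 => slot 3
200: h=2, probe 2,3,4 => slot 4
709: h=5 => slot 5
467: h=5, probe 5,6 => slot 6
475: h=2, probe 2,3,4,5,6,7 => slot 7
416: h=9 => slot 9
Table: [∅, ∅, 79, 893, 200, 709, 467, 475, ∅, 416, ∅]

6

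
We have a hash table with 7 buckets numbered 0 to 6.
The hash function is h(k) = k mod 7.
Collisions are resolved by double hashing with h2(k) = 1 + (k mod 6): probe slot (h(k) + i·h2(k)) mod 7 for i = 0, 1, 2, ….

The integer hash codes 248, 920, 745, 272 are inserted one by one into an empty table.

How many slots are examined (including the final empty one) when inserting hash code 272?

248 hashes to 3; slot 3 is free → place at 3.
920 hashes to 3, h2=3; 3 taken → place at 6.
745 hashes to 3, h2=2; 3 taken → place at 5.
272 hashes to 6, h2=3; 6 taken → place at 2.
Table: [., ., 272, 248, ., 745, 920]

2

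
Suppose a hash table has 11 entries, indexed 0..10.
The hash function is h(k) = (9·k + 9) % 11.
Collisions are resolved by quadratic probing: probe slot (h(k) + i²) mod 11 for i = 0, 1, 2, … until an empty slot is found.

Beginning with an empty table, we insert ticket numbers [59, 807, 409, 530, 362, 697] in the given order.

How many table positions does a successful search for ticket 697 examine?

4

59 hashes to 1; slot 1 is free => place at 1.
807 hashes to 1; 1 taken => place at 2.
409 hashes to 5; slot 5 is free => place at 5.
530 hashes to 5; 5 taken => place at 6.
362 hashes to 0; slot 0 is free => place at 0.
697 hashes to 1; 1,2,5 taken => place at 10.
Table: [362, 59, 807, _, _, 409, 530, _, _, _, 697]
Lookup 697: h=1, probe 1,2,5,10 → found at 10.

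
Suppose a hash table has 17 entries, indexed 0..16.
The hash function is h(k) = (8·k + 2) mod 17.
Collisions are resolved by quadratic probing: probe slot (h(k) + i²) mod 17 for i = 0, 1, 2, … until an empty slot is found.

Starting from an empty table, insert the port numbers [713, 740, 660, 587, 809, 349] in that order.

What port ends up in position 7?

Insert 713: h=11, slot 11 empty → index 11.
Insert 740: h=6, slot 6 empty → index 6.
Insert 660: h=12, slot 12 empty → index 12.
Insert 587: h=6, slot 6 occupied → index 7.
Insert 809: h=14, slot 14 empty → index 14.
Insert 349: h=6, slots 6,7 occupied → index 10.
Table: [-, -, -, -, -, -, 740, 587, -, -, 349, 713, 660, -, 809, -, -]

587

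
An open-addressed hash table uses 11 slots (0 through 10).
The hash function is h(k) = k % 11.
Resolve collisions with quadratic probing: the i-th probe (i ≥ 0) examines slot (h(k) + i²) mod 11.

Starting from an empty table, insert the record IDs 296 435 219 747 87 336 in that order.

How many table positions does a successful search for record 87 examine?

4

Insert 296: h=10, slot 10 empty -> index 10.
Insert 435: h=6, slot 6 empty -> index 6.
Insert 219: h=10, slot 10 occupied -> index 0.
Insert 747: h=10, slots 10,0 occupied -> index 3.
Insert 87: h=10, slots 10,0,3 occupied -> index 8.
Insert 336: h=6, slot 6 occupied -> index 7.
Table: [219, —, —, 747, —, —, 435, 336, 87, —, 296]
Lookup 87: h=10, probe 10,0,3,8 → found at 8.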